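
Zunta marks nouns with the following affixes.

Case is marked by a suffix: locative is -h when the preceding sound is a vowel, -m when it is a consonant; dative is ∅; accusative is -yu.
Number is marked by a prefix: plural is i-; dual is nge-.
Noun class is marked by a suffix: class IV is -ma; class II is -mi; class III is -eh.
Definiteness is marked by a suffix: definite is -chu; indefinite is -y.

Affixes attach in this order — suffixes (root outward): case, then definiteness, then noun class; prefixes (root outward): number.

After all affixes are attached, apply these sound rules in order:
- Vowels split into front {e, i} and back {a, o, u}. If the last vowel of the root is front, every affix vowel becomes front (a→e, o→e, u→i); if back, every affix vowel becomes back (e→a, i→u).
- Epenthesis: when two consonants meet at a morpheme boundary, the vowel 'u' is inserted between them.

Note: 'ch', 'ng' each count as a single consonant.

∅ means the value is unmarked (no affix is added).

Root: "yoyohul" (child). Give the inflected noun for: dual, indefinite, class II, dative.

case = dative: zero marking, form stays yoyohul.
Attach number dual nge- → ngeyoyohul.
Attach definiteness indefinite -y → ngeyoyohuly.
Attach noun class class II -mi → ngeyoyohulymi.
Apply vowel harmony: ngeyoyohulymi → ngayoyohulymu.
Apply epenthesis: ngayoyohulymu → ngayoyohuluyumu.

ngayoyohuluyumu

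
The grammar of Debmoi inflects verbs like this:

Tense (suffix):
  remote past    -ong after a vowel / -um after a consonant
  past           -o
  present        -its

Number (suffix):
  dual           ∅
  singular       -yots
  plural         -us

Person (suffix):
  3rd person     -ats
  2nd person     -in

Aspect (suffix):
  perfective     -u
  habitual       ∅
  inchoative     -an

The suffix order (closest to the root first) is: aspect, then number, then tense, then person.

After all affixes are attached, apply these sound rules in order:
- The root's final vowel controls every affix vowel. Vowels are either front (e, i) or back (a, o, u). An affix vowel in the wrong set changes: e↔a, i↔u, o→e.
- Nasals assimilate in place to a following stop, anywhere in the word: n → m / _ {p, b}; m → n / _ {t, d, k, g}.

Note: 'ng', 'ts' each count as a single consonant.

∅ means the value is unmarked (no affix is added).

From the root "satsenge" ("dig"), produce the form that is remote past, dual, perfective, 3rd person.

satsengeiengets

Attach aspect perfective -u → satsengeu.
number = dual: zero marking, form stays satsengeu.
Attach tense remote past -ong (after vowel 'u') → satsengeuong.
Attach person 3rd person -ats → satsengeuongats.
Apply vowel harmony: satsengeuongats → satsengeiengets.
Nasal assimilation: no change.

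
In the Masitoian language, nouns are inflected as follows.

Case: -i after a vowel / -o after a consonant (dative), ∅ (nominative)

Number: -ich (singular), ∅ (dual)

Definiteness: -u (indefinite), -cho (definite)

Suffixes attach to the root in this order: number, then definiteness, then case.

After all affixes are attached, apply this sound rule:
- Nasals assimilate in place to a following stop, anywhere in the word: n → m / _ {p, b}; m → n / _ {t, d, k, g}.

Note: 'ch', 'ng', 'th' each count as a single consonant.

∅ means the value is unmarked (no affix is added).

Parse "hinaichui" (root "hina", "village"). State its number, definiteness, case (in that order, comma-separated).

Segment: hina-ich-u-i.
number: -ich → singular.
definiteness: -u → indefinite.
case: -i/o → dative.

singular, indefinite, dative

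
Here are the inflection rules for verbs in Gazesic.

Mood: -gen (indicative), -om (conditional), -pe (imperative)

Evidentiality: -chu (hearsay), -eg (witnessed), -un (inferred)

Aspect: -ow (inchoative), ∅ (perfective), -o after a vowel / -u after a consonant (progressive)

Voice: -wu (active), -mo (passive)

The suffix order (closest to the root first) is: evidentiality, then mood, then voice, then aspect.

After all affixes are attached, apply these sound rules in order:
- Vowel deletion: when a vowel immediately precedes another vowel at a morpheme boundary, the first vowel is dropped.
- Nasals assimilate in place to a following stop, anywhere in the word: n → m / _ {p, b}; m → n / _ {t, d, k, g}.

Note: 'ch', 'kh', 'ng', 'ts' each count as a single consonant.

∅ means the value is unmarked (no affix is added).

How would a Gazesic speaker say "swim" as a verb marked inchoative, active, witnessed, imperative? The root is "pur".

Attach evidentiality witnessed -eg → pureg.
Attach mood imperative -pe → puregpe.
Attach voice active -wu → puregpewu.
Attach aspect inchoative -ow → puregpewuow.
Apply vowel deletion: puregpewuow → puregpewow.
Nasal assimilation: no change.

puregpewow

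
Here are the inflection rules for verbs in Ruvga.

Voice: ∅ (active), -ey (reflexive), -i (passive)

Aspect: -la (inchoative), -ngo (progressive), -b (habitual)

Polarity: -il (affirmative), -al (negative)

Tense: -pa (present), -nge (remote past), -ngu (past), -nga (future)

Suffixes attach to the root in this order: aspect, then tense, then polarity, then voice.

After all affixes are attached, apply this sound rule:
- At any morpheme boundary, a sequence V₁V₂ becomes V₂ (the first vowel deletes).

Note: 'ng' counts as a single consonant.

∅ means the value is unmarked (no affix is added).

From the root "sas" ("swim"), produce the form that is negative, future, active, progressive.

sasngongal

Attach aspect progressive -ngo → sasngo.
Attach tense future -nga → sasngonga.
Attach polarity negative -al → sasngongaal.
voice = active: zero marking, form stays sasngongaal.
Apply vowel deletion: sasngongaal → sasngongal.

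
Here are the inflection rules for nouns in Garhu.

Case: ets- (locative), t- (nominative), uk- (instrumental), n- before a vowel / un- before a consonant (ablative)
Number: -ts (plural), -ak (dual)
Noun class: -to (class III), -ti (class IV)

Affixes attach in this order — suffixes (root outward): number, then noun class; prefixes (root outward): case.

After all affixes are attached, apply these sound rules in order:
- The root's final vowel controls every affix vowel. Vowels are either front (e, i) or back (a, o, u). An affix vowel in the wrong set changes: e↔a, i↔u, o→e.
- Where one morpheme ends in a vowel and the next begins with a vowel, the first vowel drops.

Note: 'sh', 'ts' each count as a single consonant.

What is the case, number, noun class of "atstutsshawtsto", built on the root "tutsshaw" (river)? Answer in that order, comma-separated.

locative, plural, class III

Segment: ets-tutsshaw-ts-to.
case: ets- → locative.
number: -ts → plural.
noun class: -to → class III.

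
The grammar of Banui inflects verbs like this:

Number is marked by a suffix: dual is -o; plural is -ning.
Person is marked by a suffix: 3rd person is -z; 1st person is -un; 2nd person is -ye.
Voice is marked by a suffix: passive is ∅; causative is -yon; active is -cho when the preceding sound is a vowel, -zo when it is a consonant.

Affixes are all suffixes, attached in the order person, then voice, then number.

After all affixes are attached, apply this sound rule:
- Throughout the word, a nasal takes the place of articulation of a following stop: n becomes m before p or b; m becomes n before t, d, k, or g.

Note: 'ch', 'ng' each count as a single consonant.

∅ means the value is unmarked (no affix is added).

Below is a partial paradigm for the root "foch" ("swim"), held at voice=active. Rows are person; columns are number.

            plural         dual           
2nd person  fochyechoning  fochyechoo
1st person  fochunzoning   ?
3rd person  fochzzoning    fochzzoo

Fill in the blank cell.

fochunzoo

Attach person 1st person -un → fochun.
Attach voice active -zo (after consonant 'n') → fochunzo.
Attach number dual -o → fochunzoo.
Nasal assimilation: no change.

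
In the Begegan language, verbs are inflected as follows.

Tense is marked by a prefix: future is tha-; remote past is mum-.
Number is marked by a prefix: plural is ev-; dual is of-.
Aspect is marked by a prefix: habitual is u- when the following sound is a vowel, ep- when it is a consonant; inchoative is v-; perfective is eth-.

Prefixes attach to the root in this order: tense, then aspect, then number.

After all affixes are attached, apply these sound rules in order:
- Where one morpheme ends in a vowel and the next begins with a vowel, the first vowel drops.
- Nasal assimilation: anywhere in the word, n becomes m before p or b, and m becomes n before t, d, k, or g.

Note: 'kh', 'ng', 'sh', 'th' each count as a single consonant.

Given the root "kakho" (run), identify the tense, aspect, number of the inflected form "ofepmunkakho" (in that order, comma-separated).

Segment: of-ep-mum-kakho.
tense: mum- → remote past.
aspect: u/ep- → habitual.
number: of- → dual.

remote past, habitual, dual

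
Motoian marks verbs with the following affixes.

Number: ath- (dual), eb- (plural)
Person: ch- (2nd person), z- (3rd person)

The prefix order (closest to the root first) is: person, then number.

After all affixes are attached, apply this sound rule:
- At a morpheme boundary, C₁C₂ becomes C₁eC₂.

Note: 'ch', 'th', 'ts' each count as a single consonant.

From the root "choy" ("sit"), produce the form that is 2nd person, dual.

Attach person 2nd person ch- → chchoy.
Attach number dual ath- → athchchoy.
Apply epenthesis: athchchoy → athechechoy.

athechechoy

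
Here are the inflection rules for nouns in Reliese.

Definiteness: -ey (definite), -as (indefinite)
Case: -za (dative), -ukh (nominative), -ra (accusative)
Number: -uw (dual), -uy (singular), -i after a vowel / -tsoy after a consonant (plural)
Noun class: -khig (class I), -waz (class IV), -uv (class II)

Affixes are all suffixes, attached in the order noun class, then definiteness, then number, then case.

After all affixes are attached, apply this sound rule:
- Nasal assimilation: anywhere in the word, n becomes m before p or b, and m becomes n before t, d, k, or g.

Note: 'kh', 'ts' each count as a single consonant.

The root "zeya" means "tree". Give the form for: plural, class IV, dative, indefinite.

Attach noun class class IV -waz → zeyawaz.
Attach definiteness indefinite -as → zeyawazas.
Attach number plural -tsoy (after consonant 's') → zeyawazastsoy.
Attach case dative -za → zeyawazastsoyza.
Nasal assimilation: no change.

zeyawazastsoyza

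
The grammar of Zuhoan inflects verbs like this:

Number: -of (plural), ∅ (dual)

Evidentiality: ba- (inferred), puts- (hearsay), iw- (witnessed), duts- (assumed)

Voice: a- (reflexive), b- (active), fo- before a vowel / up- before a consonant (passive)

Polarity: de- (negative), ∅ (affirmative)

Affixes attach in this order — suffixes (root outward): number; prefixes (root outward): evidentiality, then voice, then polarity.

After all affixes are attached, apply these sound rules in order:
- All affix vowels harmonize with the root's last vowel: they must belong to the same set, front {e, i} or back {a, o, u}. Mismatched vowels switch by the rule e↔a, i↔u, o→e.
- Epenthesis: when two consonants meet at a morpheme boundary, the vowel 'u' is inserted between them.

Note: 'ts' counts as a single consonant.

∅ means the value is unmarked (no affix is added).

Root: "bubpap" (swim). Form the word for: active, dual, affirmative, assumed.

budutsububpap

Attach evidentiality assumed duts- → dutsbubpap.
Attach voice active b- → bdutsbubpap.
number = dual: zero marking, form stays bdutsbubpap.
polarity = affirmative: zero marking, form stays bdutsbubpap.
Vowel harmony: no change.
Apply epenthesis: bdutsbubpap → budutsububpap.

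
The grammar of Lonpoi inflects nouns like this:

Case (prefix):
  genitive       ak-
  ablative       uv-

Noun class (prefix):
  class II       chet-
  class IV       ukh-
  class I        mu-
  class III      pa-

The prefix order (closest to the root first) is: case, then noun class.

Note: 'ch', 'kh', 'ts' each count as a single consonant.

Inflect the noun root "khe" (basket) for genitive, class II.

chetakkhe

Attach case genitive ak- → akkhe.
Attach noun class class II chet- → chetakkhe.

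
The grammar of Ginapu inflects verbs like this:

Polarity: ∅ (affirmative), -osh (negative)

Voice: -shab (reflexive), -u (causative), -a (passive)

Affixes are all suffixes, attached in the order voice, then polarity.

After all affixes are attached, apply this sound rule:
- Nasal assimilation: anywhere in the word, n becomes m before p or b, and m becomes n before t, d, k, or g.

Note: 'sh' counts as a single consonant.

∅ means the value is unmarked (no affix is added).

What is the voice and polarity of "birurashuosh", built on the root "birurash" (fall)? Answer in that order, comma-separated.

causative, negative

Segment: birurash-u-osh.
voice: -u → causative.
polarity: -osh → negative.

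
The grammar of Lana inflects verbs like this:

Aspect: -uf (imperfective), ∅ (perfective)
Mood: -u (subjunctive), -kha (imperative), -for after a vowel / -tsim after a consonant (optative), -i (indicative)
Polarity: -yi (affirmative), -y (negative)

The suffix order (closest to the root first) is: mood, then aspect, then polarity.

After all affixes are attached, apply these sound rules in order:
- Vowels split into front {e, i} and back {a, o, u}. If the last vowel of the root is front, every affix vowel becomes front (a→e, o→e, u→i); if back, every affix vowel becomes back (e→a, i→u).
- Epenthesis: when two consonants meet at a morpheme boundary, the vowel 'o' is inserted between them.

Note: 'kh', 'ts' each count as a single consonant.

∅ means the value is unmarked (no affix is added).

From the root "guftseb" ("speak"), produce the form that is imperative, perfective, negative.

guftsebokhey

Attach mood imperative -kha → guftsebkha.
aspect = perfective: zero marking, form stays guftsebkha.
Attach polarity negative -y → guftsebkhay.
Apply vowel harmony: guftsebkhay → guftsebkhey.
Apply epenthesis: guftsebkhey → guftsebokhey.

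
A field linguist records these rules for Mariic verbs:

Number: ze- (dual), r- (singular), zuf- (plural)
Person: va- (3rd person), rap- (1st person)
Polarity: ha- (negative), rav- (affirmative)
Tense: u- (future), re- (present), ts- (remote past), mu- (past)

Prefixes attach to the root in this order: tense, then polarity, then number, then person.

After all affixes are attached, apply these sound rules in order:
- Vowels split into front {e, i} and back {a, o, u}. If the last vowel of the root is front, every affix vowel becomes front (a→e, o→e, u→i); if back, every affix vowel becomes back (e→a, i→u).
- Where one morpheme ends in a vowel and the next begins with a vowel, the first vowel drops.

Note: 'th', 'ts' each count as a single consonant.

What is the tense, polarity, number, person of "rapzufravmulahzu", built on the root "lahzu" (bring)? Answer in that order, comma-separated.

Segment: rap-zuf-rav-mu-lahzu.
tense: mu- → past.
polarity: rav- → affirmative.
number: zuf- → plural.
person: rap- → 1st person.

past, affirmative, plural, 1st person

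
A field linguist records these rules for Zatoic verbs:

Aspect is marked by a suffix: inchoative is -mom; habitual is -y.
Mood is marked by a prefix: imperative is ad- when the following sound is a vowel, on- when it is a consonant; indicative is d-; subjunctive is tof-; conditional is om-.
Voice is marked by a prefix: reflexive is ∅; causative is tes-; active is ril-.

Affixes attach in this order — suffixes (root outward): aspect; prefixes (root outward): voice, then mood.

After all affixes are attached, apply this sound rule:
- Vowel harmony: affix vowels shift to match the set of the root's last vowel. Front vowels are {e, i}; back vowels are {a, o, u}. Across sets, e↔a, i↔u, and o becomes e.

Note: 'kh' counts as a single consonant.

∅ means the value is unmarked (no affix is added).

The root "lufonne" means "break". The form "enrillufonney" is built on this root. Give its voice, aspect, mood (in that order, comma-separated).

active, habitual, imperative

Segment: on-ril-lufonne-y.
voice: ril- → active.
aspect: -y → habitual.
mood: ad/on- → imperative.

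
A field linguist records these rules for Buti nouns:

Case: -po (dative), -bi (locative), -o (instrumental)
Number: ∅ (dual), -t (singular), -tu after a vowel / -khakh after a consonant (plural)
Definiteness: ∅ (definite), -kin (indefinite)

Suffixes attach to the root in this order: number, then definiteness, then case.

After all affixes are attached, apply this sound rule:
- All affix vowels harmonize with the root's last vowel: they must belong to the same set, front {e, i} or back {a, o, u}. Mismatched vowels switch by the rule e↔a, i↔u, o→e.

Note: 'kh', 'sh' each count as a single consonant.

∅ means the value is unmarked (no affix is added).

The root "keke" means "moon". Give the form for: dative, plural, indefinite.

Attach number plural -tu (after vowel 'e') → keketu.
Attach definiteness indefinite -kin → keketukin.
Attach case dative -po → keketukinpo.
Apply vowel harmony: keketukinpo → keketikinpe.

keketikinpe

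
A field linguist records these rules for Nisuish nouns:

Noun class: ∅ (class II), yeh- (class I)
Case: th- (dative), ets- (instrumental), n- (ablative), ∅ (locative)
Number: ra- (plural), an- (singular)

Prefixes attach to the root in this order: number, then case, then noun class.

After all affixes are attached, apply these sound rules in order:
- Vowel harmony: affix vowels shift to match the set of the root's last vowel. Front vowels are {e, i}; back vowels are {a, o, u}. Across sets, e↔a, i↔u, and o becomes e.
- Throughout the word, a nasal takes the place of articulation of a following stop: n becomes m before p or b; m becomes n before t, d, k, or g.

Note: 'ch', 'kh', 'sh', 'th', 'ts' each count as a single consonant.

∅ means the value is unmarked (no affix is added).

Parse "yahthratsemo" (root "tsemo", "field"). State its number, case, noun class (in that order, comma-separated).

Segment: yeh-th-ra-tsemo.
number: ra- → plural.
case: th- → dative.
noun class: yeh- → class I.

plural, dative, class I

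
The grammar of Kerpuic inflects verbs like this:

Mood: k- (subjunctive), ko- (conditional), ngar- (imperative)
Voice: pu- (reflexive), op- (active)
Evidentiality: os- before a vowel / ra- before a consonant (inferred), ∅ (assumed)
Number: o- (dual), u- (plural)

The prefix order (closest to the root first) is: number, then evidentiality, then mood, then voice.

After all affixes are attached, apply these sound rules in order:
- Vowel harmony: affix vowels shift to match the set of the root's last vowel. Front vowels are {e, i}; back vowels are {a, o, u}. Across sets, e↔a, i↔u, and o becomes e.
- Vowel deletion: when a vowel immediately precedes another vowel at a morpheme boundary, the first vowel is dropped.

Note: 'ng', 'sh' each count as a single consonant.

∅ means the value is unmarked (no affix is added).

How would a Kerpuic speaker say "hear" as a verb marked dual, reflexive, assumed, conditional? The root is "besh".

pikebesh

Attach number dual o- → obesh.
evidentiality = assumed: zero marking, form stays obesh.
Attach mood conditional ko- → koobesh.
Attach voice reflexive pu- → pukoobesh.
Apply vowel harmony: pukoobesh → pikeebesh.
Apply vowel deletion: pikeebesh → pikebesh.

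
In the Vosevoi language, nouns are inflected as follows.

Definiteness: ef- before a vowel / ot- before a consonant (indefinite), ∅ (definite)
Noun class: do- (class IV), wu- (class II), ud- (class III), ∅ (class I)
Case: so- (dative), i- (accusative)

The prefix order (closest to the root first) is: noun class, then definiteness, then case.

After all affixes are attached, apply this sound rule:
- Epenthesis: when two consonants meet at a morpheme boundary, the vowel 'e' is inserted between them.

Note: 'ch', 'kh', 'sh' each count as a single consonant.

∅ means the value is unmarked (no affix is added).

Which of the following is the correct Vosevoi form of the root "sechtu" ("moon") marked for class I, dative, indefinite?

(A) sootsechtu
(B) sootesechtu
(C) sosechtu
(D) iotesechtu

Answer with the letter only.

B

noun class = class I: zero marking, form stays sechtu.
Attach definiteness indefinite ot- (before consonant 's') → otsechtu.
Attach case dative so- → sootsechtu.
Apply epenthesis: sootsechtu → sootesechtu.
So the correct form is sootesechtu, option (B).
(C) sosechtu is wrong: it uses definite instead of indefinite for definiteness.
(A) sootsechtu is wrong: it fails to apply the sound rule(s).
(D) iotesechtu is wrong: it uses accusative instead of dative for case.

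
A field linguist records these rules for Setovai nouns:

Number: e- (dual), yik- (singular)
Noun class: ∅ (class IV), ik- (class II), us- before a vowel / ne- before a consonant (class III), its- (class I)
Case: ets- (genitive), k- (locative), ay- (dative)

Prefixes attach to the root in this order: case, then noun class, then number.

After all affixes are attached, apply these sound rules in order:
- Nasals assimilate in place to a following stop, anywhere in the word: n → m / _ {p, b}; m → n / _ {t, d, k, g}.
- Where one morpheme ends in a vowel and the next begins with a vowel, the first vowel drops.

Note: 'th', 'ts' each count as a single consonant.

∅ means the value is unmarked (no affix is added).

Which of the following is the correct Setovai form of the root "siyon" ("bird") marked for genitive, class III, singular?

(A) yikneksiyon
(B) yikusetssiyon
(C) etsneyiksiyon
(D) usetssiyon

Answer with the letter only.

Attach case genitive ets- → etssiyon.
Attach noun class class III us- (before vowel 'e') → usetssiyon.
Attach number singular yik- → yikusetssiyon.
Nasal assimilation: no change.
Vowel deletion: no change.
So the correct form is yikusetssiyon, option (B).
(D) usetssiyon is wrong: it uses dual instead of singular for number.
(C) etsneyiksiyon is wrong: it has the affixes in the wrong order.
(A) yikneksiyon is wrong: it uses locative instead of genitive for case.

B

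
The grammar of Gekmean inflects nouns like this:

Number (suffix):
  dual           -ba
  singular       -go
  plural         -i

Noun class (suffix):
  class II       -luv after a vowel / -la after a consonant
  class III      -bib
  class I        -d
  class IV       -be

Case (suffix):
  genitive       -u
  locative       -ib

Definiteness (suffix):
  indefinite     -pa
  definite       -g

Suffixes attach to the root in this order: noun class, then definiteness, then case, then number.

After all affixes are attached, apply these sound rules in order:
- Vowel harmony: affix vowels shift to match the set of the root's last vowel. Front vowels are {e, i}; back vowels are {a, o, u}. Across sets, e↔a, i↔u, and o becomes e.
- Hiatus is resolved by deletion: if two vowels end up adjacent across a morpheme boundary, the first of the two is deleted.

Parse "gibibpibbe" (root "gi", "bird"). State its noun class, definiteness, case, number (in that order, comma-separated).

class III, indefinite, locative, dual

Segment: gi-bib-pa-ib-ba.
noun class: -bib → class III.
definiteness: -pa → indefinite.
case: -ib → locative.
number: -ba → dual.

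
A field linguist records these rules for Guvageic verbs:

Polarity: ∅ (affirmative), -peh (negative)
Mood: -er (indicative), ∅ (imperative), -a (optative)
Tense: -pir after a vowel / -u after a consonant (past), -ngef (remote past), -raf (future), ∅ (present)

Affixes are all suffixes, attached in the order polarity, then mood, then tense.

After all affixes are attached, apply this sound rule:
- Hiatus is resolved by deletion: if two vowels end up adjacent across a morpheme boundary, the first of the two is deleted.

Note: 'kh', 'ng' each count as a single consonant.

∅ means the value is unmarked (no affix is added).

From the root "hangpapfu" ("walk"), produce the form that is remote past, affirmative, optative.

polarity = affirmative: zero marking, form stays hangpapfu.
Attach mood optative -a → hangpapfua.
Attach tense remote past -ngef → hangpapfuangef.
Apply vowel deletion: hangpapfuangef → hangpapfangef.

hangpapfangef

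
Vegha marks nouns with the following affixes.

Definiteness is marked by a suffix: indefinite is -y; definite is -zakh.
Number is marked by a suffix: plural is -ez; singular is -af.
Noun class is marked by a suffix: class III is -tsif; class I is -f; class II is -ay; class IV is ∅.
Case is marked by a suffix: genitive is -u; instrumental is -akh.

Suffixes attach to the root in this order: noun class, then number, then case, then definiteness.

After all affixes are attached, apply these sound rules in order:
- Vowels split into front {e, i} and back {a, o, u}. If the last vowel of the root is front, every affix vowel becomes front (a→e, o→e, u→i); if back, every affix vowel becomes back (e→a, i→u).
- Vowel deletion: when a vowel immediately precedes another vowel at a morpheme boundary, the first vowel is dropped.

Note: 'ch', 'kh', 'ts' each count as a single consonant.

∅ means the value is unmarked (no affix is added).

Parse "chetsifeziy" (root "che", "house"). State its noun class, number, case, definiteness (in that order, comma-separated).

Segment: che-tsif-ez-u-y.
noun class: -tsif → class III.
number: -ez → plural.
case: -u → genitive.
definiteness: -y → indefinite.

class III, plural, genitive, indefinite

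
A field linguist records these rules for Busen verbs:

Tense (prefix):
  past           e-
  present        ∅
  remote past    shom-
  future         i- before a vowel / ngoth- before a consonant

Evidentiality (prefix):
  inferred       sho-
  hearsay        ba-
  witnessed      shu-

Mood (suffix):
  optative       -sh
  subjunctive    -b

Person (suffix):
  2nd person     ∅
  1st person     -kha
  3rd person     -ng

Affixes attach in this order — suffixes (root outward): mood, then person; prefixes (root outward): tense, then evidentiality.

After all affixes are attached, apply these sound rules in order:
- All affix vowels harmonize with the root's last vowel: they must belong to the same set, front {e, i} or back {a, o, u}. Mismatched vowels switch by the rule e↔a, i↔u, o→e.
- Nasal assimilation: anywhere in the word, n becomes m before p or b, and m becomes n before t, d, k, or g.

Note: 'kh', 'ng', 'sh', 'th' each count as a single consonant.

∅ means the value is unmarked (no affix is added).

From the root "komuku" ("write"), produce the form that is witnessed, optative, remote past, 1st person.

shushonkomukushkha

Attach tense remote past shom- → shomkomuku.
Attach mood optative -sh → shomkomukush.
Attach person 1st person -kha → shomkomukushkha.
Attach evidentiality witnessed shu- → shushomkomukushkha.
Vowel harmony: no change.
Apply nasal assimilation: shushomkomukushkha → shushonkomukushkha.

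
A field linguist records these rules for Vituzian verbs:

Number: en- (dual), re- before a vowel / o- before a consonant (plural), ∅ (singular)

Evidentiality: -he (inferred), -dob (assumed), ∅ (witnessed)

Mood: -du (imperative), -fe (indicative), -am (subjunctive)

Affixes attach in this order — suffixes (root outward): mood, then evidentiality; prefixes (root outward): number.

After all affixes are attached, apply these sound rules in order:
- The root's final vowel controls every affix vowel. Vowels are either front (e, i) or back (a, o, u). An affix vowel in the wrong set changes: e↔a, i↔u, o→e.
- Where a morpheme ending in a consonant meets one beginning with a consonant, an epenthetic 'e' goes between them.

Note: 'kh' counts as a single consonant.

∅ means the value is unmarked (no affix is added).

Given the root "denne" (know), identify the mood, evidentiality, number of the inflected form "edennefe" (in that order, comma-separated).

indicative, witnessed, plural

Segment: o-denne-fe.
mood: -fe → indicative.
evidentiality: ∅ → witnessed.
number: re/o- → plural.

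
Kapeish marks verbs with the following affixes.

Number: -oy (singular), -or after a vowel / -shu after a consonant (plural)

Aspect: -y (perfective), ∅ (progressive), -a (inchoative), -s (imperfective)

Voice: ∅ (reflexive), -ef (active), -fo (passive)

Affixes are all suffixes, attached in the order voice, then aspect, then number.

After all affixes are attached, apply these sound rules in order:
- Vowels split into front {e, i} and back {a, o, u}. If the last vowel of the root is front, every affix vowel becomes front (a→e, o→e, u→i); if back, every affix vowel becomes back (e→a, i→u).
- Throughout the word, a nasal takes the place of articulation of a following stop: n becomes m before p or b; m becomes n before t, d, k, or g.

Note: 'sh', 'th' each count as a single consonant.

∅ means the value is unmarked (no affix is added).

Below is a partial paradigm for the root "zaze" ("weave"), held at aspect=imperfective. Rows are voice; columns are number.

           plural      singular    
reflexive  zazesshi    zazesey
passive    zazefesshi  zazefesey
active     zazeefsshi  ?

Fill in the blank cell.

Attach voice active -ef → zazeef.
Attach aspect imperfective -s → zazeefs.
Attach number singular -oy → zazeefsoy.
Apply vowel harmony: zazeefsoy → zazeefsey.
Nasal assimilation: no change.

zazeefsey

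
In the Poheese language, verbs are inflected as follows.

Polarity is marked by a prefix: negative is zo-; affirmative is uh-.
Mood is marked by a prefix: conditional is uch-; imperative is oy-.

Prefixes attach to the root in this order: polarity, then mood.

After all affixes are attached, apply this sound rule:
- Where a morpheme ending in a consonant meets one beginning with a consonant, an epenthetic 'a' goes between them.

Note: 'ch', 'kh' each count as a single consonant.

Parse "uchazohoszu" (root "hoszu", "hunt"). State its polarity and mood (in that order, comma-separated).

Segment: uch-zo-hoszu.
polarity: zo- → negative.
mood: uch- → conditional.

negative, conditional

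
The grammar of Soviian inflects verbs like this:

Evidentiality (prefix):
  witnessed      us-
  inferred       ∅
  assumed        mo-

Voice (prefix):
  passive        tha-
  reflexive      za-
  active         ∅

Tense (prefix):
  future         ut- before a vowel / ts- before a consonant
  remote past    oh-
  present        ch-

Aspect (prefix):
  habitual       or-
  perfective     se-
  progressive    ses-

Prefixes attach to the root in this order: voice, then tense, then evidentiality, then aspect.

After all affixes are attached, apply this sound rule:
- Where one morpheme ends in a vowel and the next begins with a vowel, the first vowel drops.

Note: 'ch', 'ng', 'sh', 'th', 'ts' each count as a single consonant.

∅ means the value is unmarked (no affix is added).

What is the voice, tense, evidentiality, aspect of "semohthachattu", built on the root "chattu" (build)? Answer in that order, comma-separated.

Segment: se-mo-oh-tha-chattu.
voice: tha- → passive.
tense: oh- → remote past.
evidentiality: mo- → assumed.
aspect: se- → perfective.

passive, remote past, assumed, perfective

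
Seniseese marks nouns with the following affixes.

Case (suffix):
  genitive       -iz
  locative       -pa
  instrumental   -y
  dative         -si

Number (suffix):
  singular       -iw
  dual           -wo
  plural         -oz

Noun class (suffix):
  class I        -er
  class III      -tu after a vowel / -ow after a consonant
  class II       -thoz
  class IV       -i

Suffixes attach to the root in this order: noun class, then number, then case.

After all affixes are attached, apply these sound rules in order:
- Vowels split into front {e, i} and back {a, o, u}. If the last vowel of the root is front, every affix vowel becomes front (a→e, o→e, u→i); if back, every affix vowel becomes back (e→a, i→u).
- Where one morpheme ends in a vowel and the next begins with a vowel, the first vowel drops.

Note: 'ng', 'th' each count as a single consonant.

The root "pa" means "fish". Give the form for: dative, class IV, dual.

puwosu

Attach noun class class IV -i → pai.
Attach number dual -wo → paiwo.
Attach case dative -si → paiwosi.
Apply vowel harmony: paiwosi → pauwosu.
Apply vowel deletion: pauwosu → puwosu.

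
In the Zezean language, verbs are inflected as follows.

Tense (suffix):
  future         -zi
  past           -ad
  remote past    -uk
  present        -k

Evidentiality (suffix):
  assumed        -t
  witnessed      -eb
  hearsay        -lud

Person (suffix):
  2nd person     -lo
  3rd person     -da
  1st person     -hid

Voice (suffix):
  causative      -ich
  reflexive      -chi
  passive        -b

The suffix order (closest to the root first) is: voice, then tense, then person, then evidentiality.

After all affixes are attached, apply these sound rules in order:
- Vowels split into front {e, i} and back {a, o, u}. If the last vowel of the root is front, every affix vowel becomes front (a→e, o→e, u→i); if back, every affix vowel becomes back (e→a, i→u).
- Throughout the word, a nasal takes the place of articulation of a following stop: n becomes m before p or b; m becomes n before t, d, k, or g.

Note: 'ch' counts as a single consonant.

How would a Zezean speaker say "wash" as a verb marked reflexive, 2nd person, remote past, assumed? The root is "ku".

kuchuuklot

Attach voice reflexive -chi → kuchi.
Attach tense remote past -uk → kuchiuk.
Attach person 2nd person -lo → kuchiuklo.
Attach evidentiality assumed -t → kuchiuklot.
Apply vowel harmony: kuchiuklot → kuchuuklot.
Nasal assimilation: no change.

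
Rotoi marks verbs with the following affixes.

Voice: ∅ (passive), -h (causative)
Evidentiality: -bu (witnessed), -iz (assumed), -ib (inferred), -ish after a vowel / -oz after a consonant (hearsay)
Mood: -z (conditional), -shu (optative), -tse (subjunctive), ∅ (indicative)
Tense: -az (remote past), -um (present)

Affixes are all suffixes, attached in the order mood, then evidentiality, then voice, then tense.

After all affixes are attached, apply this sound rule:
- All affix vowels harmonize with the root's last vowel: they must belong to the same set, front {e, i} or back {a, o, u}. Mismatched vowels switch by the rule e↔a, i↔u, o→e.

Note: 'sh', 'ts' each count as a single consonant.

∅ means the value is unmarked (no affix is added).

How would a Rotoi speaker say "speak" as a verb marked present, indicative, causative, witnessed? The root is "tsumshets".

mood = indicative: zero marking, form stays tsumshets.
Attach evidentiality witnessed -bu → tsumshetsbu.
Attach voice causative -h → tsumshetsbuh.
Attach tense present -um → tsumshetsbuhum.
Apply vowel harmony: tsumshetsbuhum → tsumshetsbihim.

tsumshetsbihim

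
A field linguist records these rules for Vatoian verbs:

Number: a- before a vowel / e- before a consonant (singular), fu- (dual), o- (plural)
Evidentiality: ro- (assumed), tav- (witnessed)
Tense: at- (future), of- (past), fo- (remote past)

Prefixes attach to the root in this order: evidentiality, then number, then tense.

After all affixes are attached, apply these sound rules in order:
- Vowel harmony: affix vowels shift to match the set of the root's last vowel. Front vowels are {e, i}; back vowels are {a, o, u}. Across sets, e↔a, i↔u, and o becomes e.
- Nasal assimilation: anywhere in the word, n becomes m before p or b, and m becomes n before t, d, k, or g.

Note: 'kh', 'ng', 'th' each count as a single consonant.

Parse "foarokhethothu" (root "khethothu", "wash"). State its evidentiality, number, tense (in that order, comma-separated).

assumed, singular, remote past

Segment: fo-e-ro-khethothu.
evidentiality: ro- → assumed.
number: a/e- → singular.
tense: fo- → remote past.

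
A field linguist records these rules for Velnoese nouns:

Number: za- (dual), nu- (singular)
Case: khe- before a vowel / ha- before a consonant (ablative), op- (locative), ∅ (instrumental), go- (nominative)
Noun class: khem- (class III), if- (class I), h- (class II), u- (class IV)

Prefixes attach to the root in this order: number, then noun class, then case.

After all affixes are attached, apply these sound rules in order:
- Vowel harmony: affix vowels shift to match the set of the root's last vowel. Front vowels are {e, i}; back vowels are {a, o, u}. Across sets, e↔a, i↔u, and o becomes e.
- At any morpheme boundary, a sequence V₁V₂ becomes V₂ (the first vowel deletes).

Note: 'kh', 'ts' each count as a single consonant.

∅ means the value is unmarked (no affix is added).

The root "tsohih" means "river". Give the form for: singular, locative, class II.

ephnitsohih

Attach number singular nu- → nutsohih.
Attach noun class class II h- → hnutsohih.
Attach case locative op- → ophnutsohih.
Apply vowel harmony: ophnutsohih → ephnitsohih.
Vowel deletion: no change.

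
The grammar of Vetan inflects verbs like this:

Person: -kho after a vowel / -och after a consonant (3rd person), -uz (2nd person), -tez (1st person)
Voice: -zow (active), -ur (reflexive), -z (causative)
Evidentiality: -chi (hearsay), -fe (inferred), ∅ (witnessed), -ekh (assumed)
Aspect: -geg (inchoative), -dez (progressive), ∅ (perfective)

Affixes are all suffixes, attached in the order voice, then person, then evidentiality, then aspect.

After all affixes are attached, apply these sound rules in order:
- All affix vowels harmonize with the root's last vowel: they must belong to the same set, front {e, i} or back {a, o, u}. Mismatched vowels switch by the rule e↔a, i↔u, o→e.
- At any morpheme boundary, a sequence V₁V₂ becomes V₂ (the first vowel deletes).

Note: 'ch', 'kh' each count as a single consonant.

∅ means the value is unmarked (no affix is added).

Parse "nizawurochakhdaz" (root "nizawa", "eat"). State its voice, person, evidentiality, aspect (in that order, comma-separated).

Segment: nizawa-ur-och-ekh-dez.
voice: -ur → reflexive.
person: -kho/och → 3rd person.
evidentiality: -ekh → assumed.
aspect: -dez → progressive.

reflexive, 3rd person, assumed, progressive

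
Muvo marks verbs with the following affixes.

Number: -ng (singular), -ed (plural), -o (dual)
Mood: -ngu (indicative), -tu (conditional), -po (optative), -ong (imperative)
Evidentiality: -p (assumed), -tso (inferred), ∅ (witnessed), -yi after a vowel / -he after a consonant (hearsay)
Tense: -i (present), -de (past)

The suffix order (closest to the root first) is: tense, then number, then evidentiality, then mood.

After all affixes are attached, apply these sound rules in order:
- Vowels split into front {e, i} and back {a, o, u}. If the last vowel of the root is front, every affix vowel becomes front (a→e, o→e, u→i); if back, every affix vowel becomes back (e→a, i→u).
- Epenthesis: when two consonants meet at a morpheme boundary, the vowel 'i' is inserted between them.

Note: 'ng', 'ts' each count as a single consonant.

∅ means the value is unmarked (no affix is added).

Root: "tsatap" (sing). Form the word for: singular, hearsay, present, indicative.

Attach tense present -i → tsatapi.
Attach number singular -ng → tsataping.
Attach evidentiality hearsay -he (after consonant 'ng') → tsatapinghe.
Attach mood indicative -ngu → tsatapinghengu.
Apply vowel harmony: tsatapinghengu → tsatapunghangu.
Apply epenthesis: tsatapunghangu → tsatapungihangu.

tsatapungihangu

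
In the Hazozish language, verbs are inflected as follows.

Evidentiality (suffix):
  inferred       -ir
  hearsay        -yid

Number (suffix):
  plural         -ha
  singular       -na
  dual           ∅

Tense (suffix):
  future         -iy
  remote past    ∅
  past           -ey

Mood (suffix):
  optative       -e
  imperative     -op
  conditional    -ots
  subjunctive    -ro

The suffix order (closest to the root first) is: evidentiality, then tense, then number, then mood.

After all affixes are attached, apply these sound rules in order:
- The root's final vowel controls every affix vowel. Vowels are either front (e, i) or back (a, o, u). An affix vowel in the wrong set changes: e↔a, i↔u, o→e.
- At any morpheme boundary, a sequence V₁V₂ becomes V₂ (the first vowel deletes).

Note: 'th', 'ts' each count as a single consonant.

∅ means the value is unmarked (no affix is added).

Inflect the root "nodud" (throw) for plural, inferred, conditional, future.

noduduruyhots

Attach evidentiality inferred -ir → nodudir.
Attach tense future -iy → nodudiriy.
Attach number plural -ha → nodudiriyha.
Attach mood conditional -ots → nodudiriyhaots.
Apply vowel harmony: nodudiriyhaots → noduduruyhaots.
Apply vowel deletion: noduduruyhaots → noduduruyhots.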